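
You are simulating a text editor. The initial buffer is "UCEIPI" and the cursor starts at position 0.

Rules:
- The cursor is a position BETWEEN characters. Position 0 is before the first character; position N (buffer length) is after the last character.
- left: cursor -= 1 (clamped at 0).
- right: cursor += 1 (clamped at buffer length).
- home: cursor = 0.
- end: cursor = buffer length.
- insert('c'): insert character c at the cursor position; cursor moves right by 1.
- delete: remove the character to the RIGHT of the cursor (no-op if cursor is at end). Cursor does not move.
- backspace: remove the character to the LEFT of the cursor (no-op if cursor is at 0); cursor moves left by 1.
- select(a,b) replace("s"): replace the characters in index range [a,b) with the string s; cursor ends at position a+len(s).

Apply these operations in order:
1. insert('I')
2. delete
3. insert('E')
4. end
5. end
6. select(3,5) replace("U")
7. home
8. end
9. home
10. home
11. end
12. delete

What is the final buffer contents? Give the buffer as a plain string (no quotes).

Answer: IECUPI

Derivation:
After op 1 (insert('I')): buf='IUCEIPI' cursor=1
After op 2 (delete): buf='ICEIPI' cursor=1
After op 3 (insert('E')): buf='IECEIPI' cursor=2
After op 4 (end): buf='IECEIPI' cursor=7
After op 5 (end): buf='IECEIPI' cursor=7
After op 6 (select(3,5) replace("U")): buf='IECUPI' cursor=4
After op 7 (home): buf='IECUPI' cursor=0
After op 8 (end): buf='IECUPI' cursor=6
After op 9 (home): buf='IECUPI' cursor=0
After op 10 (home): buf='IECUPI' cursor=0
After op 11 (end): buf='IECUPI' cursor=6
After op 12 (delete): buf='IECUPI' cursor=6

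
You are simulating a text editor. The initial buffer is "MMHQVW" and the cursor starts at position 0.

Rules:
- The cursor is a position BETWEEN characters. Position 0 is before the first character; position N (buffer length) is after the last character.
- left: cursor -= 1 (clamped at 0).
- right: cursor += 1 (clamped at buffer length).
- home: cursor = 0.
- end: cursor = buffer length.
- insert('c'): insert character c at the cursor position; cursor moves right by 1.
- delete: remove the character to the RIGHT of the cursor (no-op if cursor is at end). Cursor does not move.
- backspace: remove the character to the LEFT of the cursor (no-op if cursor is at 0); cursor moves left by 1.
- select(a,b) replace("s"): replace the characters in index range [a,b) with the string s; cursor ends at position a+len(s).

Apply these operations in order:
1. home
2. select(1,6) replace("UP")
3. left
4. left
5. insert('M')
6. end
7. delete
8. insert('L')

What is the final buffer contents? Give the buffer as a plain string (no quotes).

Answer: MMUPL

Derivation:
After op 1 (home): buf='MMHQVW' cursor=0
After op 2 (select(1,6) replace("UP")): buf='MUP' cursor=3
After op 3 (left): buf='MUP' cursor=2
After op 4 (left): buf='MUP' cursor=1
After op 5 (insert('M')): buf='MMUP' cursor=2
After op 6 (end): buf='MMUP' cursor=4
After op 7 (delete): buf='MMUP' cursor=4
After op 8 (insert('L')): buf='MMUPL' cursor=5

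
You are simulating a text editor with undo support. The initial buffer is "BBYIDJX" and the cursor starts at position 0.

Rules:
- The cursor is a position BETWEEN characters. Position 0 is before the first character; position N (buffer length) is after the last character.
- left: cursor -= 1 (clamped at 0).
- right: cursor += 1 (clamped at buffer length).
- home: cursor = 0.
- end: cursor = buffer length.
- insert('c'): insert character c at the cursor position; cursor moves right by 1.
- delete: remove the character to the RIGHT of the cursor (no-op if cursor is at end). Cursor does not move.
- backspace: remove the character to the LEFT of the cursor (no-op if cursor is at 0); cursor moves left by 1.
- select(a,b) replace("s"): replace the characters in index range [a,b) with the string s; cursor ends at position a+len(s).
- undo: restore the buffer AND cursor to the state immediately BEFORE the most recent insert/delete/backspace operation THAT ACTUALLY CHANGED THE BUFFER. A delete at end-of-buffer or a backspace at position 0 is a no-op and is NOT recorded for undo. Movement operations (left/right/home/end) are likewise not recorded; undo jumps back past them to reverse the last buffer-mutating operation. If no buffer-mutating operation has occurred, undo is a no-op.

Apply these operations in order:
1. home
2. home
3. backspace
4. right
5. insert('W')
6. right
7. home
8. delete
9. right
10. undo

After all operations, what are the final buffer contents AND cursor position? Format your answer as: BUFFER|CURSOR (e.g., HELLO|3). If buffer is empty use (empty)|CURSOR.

Answer: BWBYIDJX|0

Derivation:
After op 1 (home): buf='BBYIDJX' cursor=0
After op 2 (home): buf='BBYIDJX' cursor=0
After op 3 (backspace): buf='BBYIDJX' cursor=0
After op 4 (right): buf='BBYIDJX' cursor=1
After op 5 (insert('W')): buf='BWBYIDJX' cursor=2
After op 6 (right): buf='BWBYIDJX' cursor=3
After op 7 (home): buf='BWBYIDJX' cursor=0
After op 8 (delete): buf='WBYIDJX' cursor=0
After op 9 (right): buf='WBYIDJX' cursor=1
After op 10 (undo): buf='BWBYIDJX' cursor=0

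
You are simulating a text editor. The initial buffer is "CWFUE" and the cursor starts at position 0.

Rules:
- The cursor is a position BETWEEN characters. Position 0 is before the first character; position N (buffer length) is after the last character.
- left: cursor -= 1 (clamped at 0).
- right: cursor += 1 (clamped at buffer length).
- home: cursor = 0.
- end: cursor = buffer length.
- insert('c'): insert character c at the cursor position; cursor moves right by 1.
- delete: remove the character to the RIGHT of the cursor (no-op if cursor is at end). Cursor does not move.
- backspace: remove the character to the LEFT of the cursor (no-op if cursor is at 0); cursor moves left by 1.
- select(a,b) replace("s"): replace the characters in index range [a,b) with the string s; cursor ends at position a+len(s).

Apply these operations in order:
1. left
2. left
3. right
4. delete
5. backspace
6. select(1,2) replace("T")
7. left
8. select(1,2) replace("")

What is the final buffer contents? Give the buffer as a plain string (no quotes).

Answer: FE

Derivation:
After op 1 (left): buf='CWFUE' cursor=0
After op 2 (left): buf='CWFUE' cursor=0
After op 3 (right): buf='CWFUE' cursor=1
After op 4 (delete): buf='CFUE' cursor=1
After op 5 (backspace): buf='FUE' cursor=0
After op 6 (select(1,2) replace("T")): buf='FTE' cursor=2
After op 7 (left): buf='FTE' cursor=1
After op 8 (select(1,2) replace("")): buf='FE' cursor=1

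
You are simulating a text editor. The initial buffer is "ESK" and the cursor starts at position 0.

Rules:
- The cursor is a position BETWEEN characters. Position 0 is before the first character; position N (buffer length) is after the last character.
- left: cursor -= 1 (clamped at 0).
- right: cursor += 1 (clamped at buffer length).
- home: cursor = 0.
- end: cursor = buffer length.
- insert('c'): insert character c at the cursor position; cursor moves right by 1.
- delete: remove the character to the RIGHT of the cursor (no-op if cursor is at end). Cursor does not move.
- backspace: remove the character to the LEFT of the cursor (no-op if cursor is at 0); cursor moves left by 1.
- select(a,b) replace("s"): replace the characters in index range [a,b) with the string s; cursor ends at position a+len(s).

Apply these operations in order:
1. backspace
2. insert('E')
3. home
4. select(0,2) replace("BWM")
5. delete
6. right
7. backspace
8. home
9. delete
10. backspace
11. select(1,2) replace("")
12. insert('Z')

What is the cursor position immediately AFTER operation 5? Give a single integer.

After op 1 (backspace): buf='ESK' cursor=0
After op 2 (insert('E')): buf='EESK' cursor=1
After op 3 (home): buf='EESK' cursor=0
After op 4 (select(0,2) replace("BWM")): buf='BWMSK' cursor=3
After op 5 (delete): buf='BWMK' cursor=3

Answer: 3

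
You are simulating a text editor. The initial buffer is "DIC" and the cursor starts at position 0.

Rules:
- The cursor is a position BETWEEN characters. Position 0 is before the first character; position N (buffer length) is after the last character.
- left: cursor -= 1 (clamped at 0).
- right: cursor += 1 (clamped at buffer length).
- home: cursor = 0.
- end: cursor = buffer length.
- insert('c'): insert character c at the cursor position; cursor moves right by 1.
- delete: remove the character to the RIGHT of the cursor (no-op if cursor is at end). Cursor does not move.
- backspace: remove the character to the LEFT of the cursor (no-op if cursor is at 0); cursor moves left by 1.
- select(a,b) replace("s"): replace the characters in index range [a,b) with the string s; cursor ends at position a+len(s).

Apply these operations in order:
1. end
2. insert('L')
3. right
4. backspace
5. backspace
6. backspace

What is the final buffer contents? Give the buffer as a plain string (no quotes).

Answer: D

Derivation:
After op 1 (end): buf='DIC' cursor=3
After op 2 (insert('L')): buf='DICL' cursor=4
After op 3 (right): buf='DICL' cursor=4
After op 4 (backspace): buf='DIC' cursor=3
After op 5 (backspace): buf='DI' cursor=2
After op 6 (backspace): buf='D' cursor=1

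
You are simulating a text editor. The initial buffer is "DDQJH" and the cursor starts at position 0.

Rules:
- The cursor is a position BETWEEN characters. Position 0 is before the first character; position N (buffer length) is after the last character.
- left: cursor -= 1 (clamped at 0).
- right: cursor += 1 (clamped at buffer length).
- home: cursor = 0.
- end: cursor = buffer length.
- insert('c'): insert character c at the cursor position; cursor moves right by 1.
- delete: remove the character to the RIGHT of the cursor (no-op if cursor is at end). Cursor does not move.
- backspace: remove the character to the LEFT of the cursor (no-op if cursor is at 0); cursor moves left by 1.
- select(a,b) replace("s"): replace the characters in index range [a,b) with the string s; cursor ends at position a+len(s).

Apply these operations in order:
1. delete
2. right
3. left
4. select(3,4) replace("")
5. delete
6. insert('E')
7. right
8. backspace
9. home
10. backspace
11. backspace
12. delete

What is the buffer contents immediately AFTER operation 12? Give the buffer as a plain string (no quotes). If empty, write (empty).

After op 1 (delete): buf='DQJH' cursor=0
After op 2 (right): buf='DQJH' cursor=1
After op 3 (left): buf='DQJH' cursor=0
After op 4 (select(3,4) replace("")): buf='DQJ' cursor=3
After op 5 (delete): buf='DQJ' cursor=3
After op 6 (insert('E')): buf='DQJE' cursor=4
After op 7 (right): buf='DQJE' cursor=4
After op 8 (backspace): buf='DQJ' cursor=3
After op 9 (home): buf='DQJ' cursor=0
After op 10 (backspace): buf='DQJ' cursor=0
After op 11 (backspace): buf='DQJ' cursor=0
After op 12 (delete): buf='QJ' cursor=0

Answer: QJ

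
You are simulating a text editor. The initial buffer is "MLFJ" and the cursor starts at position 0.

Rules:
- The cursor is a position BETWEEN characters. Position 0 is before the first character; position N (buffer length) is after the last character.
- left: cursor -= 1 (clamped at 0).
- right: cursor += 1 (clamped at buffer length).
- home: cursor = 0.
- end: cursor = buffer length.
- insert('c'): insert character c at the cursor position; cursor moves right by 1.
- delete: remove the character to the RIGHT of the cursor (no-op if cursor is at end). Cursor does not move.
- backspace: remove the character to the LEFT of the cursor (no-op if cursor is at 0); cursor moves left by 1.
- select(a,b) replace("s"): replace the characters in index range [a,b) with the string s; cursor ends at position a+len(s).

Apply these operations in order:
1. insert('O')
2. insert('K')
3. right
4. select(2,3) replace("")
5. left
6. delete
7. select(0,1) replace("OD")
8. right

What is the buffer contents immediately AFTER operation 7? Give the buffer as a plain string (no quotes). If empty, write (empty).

Answer: ODLFJ

Derivation:
After op 1 (insert('O')): buf='OMLFJ' cursor=1
After op 2 (insert('K')): buf='OKMLFJ' cursor=2
After op 3 (right): buf='OKMLFJ' cursor=3
After op 4 (select(2,3) replace("")): buf='OKLFJ' cursor=2
After op 5 (left): buf='OKLFJ' cursor=1
After op 6 (delete): buf='OLFJ' cursor=1
After op 7 (select(0,1) replace("OD")): buf='ODLFJ' cursor=2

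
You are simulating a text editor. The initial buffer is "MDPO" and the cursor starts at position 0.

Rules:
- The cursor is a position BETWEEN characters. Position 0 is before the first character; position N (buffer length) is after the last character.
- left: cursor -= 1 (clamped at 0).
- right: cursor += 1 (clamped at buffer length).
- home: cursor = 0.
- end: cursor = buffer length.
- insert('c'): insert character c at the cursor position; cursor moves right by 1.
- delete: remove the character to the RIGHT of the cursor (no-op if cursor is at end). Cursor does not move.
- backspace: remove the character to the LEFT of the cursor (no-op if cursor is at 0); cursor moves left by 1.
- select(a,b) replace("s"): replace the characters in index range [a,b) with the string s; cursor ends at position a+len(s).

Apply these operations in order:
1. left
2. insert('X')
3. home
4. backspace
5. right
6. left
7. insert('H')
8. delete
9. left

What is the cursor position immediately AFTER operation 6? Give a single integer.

Answer: 0

Derivation:
After op 1 (left): buf='MDPO' cursor=0
After op 2 (insert('X')): buf='XMDPO' cursor=1
After op 3 (home): buf='XMDPO' cursor=0
After op 4 (backspace): buf='XMDPO' cursor=0
After op 5 (right): buf='XMDPO' cursor=1
After op 6 (left): buf='XMDPO' cursor=0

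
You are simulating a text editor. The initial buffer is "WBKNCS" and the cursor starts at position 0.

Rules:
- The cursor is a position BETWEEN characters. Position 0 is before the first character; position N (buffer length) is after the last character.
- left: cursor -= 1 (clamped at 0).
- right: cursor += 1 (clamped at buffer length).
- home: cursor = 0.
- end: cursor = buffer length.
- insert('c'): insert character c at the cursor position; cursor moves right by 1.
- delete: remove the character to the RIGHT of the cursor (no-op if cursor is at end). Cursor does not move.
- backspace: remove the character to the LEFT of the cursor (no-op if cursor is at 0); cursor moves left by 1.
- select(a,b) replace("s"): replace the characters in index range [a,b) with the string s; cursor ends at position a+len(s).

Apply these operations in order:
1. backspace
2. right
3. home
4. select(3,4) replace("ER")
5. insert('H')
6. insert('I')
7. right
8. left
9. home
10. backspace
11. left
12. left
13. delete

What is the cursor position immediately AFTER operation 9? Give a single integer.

After op 1 (backspace): buf='WBKNCS' cursor=0
After op 2 (right): buf='WBKNCS' cursor=1
After op 3 (home): buf='WBKNCS' cursor=0
After op 4 (select(3,4) replace("ER")): buf='WBKERCS' cursor=5
After op 5 (insert('H')): buf='WBKERHCS' cursor=6
After op 6 (insert('I')): buf='WBKERHICS' cursor=7
After op 7 (right): buf='WBKERHICS' cursor=8
After op 8 (left): buf='WBKERHICS' cursor=7
After op 9 (home): buf='WBKERHICS' cursor=0

Answer: 0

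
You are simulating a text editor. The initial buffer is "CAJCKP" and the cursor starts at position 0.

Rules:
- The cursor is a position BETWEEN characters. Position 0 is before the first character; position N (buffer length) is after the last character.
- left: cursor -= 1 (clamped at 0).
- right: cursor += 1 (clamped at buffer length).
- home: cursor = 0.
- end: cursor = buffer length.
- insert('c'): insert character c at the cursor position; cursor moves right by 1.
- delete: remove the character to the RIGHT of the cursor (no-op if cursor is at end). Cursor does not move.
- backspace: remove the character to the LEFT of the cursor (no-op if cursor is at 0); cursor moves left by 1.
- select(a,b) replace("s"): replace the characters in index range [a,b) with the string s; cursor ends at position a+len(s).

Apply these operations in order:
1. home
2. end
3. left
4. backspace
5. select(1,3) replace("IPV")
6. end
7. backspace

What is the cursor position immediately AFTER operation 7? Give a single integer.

Answer: 5

Derivation:
After op 1 (home): buf='CAJCKP' cursor=0
After op 2 (end): buf='CAJCKP' cursor=6
After op 3 (left): buf='CAJCKP' cursor=5
After op 4 (backspace): buf='CAJCP' cursor=4
After op 5 (select(1,3) replace("IPV")): buf='CIPVCP' cursor=4
After op 6 (end): buf='CIPVCP' cursor=6
After op 7 (backspace): buf='CIPVC' cursor=5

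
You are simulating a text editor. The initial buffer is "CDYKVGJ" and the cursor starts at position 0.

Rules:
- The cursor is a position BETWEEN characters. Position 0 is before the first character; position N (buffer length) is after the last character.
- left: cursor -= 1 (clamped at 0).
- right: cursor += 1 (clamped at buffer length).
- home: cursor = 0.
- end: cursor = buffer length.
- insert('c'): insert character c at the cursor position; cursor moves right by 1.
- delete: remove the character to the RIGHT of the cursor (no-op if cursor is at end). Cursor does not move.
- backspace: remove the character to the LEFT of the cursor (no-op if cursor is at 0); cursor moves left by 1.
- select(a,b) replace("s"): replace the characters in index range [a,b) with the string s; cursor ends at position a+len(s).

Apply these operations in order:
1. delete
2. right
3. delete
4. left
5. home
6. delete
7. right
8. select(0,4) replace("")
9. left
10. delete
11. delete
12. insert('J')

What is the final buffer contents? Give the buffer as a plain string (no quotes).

Answer: J

Derivation:
After op 1 (delete): buf='DYKVGJ' cursor=0
After op 2 (right): buf='DYKVGJ' cursor=1
After op 3 (delete): buf='DKVGJ' cursor=1
After op 4 (left): buf='DKVGJ' cursor=0
After op 5 (home): buf='DKVGJ' cursor=0
After op 6 (delete): buf='KVGJ' cursor=0
After op 7 (right): buf='KVGJ' cursor=1
After op 8 (select(0,4) replace("")): buf='(empty)' cursor=0
After op 9 (left): buf='(empty)' cursor=0
After op 10 (delete): buf='(empty)' cursor=0
After op 11 (delete): buf='(empty)' cursor=0
After op 12 (insert('J')): buf='J' cursor=1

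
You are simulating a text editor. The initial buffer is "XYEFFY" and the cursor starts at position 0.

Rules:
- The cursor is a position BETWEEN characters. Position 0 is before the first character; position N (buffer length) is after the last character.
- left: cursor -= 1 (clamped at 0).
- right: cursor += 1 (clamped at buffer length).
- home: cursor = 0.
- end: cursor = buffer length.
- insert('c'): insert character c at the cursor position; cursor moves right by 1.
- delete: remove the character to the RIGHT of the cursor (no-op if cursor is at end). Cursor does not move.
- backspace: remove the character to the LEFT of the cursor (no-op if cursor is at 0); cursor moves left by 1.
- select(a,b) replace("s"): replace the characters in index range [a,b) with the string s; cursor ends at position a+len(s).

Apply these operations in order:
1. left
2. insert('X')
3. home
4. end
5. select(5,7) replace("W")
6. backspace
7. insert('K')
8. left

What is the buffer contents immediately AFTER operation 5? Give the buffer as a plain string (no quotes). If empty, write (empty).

Answer: XXYEFW

Derivation:
After op 1 (left): buf='XYEFFY' cursor=0
After op 2 (insert('X')): buf='XXYEFFY' cursor=1
After op 3 (home): buf='XXYEFFY' cursor=0
After op 4 (end): buf='XXYEFFY' cursor=7
After op 5 (select(5,7) replace("W")): buf='XXYEFW' cursor=6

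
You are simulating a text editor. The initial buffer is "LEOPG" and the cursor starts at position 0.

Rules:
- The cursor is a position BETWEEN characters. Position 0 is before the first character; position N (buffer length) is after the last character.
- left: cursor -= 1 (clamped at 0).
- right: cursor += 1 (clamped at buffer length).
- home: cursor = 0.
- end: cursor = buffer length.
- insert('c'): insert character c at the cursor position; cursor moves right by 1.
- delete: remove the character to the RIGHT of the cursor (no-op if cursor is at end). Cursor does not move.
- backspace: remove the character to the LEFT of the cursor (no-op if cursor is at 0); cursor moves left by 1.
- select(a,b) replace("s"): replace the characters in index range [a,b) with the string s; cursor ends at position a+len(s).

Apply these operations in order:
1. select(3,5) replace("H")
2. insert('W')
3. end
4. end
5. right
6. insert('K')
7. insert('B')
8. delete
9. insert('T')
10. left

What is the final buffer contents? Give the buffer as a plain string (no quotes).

Answer: LEOHWKBT

Derivation:
After op 1 (select(3,5) replace("H")): buf='LEOH' cursor=4
After op 2 (insert('W')): buf='LEOHW' cursor=5
After op 3 (end): buf='LEOHW' cursor=5
After op 4 (end): buf='LEOHW' cursor=5
After op 5 (right): buf='LEOHW' cursor=5
After op 6 (insert('K')): buf='LEOHWK' cursor=6
After op 7 (insert('B')): buf='LEOHWKB' cursor=7
After op 8 (delete): buf='LEOHWKB' cursor=7
After op 9 (insert('T')): buf='LEOHWKBT' cursor=8
After op 10 (left): buf='LEOHWKBT' cursor=7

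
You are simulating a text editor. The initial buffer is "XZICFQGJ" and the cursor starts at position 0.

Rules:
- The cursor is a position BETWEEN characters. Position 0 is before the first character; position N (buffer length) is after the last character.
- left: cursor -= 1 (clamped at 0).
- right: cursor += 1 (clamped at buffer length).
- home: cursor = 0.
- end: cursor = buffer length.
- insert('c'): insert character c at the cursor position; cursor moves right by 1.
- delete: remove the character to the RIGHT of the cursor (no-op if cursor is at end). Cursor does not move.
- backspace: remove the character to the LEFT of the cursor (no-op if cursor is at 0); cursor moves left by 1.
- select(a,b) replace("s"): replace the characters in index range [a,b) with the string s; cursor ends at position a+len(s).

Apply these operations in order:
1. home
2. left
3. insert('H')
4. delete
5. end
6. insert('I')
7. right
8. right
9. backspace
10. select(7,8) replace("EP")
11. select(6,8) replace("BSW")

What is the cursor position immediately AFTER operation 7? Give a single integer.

Answer: 9

Derivation:
After op 1 (home): buf='XZICFQGJ' cursor=0
After op 2 (left): buf='XZICFQGJ' cursor=0
After op 3 (insert('H')): buf='HXZICFQGJ' cursor=1
After op 4 (delete): buf='HZICFQGJ' cursor=1
After op 5 (end): buf='HZICFQGJ' cursor=8
After op 6 (insert('I')): buf='HZICFQGJI' cursor=9
After op 7 (right): buf='HZICFQGJI' cursor=9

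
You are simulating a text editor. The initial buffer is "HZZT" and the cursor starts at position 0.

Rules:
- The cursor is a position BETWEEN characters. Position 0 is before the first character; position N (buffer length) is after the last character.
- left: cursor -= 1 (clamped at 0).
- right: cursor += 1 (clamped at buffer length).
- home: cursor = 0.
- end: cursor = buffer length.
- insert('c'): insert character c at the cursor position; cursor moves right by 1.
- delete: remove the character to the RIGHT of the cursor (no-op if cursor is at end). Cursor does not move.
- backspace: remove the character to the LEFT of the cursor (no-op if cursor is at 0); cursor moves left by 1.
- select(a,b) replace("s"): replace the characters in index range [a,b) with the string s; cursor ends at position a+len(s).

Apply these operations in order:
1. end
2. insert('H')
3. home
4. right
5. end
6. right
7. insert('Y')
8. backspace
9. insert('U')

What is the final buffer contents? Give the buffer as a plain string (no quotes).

Answer: HZZTHU

Derivation:
After op 1 (end): buf='HZZT' cursor=4
After op 2 (insert('H')): buf='HZZTH' cursor=5
After op 3 (home): buf='HZZTH' cursor=0
After op 4 (right): buf='HZZTH' cursor=1
After op 5 (end): buf='HZZTH' cursor=5
After op 6 (right): buf='HZZTH' cursor=5
After op 7 (insert('Y')): buf='HZZTHY' cursor=6
After op 8 (backspace): buf='HZZTH' cursor=5
After op 9 (insert('U')): buf='HZZTHU' cursor=6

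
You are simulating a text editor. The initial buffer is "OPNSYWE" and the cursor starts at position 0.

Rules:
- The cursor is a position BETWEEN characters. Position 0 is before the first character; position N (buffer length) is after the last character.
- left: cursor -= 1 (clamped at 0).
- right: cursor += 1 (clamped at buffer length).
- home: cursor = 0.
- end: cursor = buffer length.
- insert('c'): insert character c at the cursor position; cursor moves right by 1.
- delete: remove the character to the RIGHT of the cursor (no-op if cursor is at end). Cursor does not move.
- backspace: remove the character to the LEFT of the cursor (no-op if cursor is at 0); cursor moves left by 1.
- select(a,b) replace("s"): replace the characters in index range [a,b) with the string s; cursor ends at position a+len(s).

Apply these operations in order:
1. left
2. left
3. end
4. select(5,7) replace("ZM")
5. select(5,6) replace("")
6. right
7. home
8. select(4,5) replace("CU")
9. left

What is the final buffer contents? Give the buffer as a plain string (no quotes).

After op 1 (left): buf='OPNSYWE' cursor=0
After op 2 (left): buf='OPNSYWE' cursor=0
After op 3 (end): buf='OPNSYWE' cursor=7
After op 4 (select(5,7) replace("ZM")): buf='OPNSYZM' cursor=7
After op 5 (select(5,6) replace("")): buf='OPNSYM' cursor=5
After op 6 (right): buf='OPNSYM' cursor=6
After op 7 (home): buf='OPNSYM' cursor=0
After op 8 (select(4,5) replace("CU")): buf='OPNSCUM' cursor=6
After op 9 (left): buf='OPNSCUM' cursor=5

Answer: OPNSCUM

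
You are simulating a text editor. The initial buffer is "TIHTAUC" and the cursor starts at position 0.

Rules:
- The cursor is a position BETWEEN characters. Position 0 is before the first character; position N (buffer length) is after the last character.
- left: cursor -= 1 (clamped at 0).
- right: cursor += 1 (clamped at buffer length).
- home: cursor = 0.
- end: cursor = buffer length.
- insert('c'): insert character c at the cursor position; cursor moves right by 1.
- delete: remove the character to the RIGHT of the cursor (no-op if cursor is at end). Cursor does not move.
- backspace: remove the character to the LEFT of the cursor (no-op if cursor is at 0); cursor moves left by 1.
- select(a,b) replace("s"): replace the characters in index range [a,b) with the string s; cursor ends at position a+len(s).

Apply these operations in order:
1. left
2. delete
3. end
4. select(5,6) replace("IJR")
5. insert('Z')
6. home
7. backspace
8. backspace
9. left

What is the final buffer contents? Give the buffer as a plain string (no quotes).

Answer: IHTAUIJRZ

Derivation:
After op 1 (left): buf='TIHTAUC' cursor=0
After op 2 (delete): buf='IHTAUC' cursor=0
After op 3 (end): buf='IHTAUC' cursor=6
After op 4 (select(5,6) replace("IJR")): buf='IHTAUIJR' cursor=8
After op 5 (insert('Z')): buf='IHTAUIJRZ' cursor=9
After op 6 (home): buf='IHTAUIJRZ' cursor=0
After op 7 (backspace): buf='IHTAUIJRZ' cursor=0
After op 8 (backspace): buf='IHTAUIJRZ' cursor=0
After op 9 (left): buf='IHTAUIJRZ' cursor=0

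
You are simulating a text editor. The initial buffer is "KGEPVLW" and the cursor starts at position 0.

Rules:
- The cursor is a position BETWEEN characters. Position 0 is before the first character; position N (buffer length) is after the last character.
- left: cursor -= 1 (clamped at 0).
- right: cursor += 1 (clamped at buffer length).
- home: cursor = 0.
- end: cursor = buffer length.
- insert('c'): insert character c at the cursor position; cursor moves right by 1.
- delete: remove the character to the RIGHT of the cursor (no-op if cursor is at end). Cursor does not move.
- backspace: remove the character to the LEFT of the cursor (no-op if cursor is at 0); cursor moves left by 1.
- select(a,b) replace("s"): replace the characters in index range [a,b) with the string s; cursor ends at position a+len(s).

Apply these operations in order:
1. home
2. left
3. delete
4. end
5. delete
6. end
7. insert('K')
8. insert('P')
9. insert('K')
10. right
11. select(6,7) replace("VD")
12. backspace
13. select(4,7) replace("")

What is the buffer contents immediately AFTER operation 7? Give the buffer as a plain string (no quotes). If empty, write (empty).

After op 1 (home): buf='KGEPVLW' cursor=0
After op 2 (left): buf='KGEPVLW' cursor=0
After op 3 (delete): buf='GEPVLW' cursor=0
After op 4 (end): buf='GEPVLW' cursor=6
After op 5 (delete): buf='GEPVLW' cursor=6
After op 6 (end): buf='GEPVLW' cursor=6
After op 7 (insert('K')): buf='GEPVLWK' cursor=7

Answer: GEPVLWK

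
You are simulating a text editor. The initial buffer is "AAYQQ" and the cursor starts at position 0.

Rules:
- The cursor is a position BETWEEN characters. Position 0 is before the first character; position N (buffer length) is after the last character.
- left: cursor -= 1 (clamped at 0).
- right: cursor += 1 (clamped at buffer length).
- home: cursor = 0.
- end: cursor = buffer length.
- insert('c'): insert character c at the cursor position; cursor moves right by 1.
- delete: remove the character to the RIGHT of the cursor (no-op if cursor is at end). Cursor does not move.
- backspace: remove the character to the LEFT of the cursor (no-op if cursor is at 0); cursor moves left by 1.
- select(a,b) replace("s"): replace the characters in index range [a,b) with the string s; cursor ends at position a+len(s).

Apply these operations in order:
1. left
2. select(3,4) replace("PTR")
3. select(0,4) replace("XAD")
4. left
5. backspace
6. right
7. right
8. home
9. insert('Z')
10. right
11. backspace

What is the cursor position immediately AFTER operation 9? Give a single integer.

Answer: 1

Derivation:
After op 1 (left): buf='AAYQQ' cursor=0
After op 2 (select(3,4) replace("PTR")): buf='AAYPTRQ' cursor=6
After op 3 (select(0,4) replace("XAD")): buf='XADTRQ' cursor=3
After op 4 (left): buf='XADTRQ' cursor=2
After op 5 (backspace): buf='XDTRQ' cursor=1
After op 6 (right): buf='XDTRQ' cursor=2
After op 7 (right): buf='XDTRQ' cursor=3
After op 8 (home): buf='XDTRQ' cursor=0
After op 9 (insert('Z')): buf='ZXDTRQ' cursor=1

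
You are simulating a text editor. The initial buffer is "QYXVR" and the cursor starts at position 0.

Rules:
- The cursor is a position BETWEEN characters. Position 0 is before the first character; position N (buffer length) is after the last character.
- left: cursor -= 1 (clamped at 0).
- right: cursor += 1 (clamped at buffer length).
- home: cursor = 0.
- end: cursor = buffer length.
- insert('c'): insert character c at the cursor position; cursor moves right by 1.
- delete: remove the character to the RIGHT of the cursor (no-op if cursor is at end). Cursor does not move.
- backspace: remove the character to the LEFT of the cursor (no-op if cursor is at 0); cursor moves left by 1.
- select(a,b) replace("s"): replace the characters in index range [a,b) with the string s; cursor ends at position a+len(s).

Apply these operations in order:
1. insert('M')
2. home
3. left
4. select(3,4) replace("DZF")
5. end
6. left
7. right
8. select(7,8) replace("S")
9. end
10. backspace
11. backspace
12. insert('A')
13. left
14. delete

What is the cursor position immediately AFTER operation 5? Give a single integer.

Answer: 8

Derivation:
After op 1 (insert('M')): buf='MQYXVR' cursor=1
After op 2 (home): buf='MQYXVR' cursor=0
After op 3 (left): buf='MQYXVR' cursor=0
After op 4 (select(3,4) replace("DZF")): buf='MQYDZFVR' cursor=6
After op 5 (end): buf='MQYDZFVR' cursor=8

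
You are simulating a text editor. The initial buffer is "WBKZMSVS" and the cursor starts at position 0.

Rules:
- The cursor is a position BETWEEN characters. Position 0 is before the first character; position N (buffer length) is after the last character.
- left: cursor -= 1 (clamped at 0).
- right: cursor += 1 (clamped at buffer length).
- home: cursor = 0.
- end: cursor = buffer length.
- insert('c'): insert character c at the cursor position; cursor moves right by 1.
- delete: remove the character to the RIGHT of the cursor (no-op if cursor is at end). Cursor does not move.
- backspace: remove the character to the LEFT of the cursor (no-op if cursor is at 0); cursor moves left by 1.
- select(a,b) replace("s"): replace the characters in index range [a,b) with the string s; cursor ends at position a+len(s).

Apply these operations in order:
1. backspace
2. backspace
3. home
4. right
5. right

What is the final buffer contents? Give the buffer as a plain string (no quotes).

Answer: WBKZMSVS

Derivation:
After op 1 (backspace): buf='WBKZMSVS' cursor=0
After op 2 (backspace): buf='WBKZMSVS' cursor=0
After op 3 (home): buf='WBKZMSVS' cursor=0
After op 4 (right): buf='WBKZMSVS' cursor=1
After op 5 (right): buf='WBKZMSVS' cursor=2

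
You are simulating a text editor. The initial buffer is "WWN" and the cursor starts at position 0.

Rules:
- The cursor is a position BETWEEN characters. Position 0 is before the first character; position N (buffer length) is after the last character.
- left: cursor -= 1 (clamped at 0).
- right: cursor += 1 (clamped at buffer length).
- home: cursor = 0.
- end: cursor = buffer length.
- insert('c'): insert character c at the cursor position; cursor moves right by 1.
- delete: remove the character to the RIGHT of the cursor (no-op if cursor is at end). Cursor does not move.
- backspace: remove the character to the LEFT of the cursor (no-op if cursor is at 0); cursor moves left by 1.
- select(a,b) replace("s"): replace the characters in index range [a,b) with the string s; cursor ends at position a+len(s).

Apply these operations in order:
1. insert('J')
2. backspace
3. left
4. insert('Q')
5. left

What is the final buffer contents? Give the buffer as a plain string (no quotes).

After op 1 (insert('J')): buf='JWWN' cursor=1
After op 2 (backspace): buf='WWN' cursor=0
After op 3 (left): buf='WWN' cursor=0
After op 4 (insert('Q')): buf='QWWN' cursor=1
After op 5 (left): buf='QWWN' cursor=0

Answer: QWWN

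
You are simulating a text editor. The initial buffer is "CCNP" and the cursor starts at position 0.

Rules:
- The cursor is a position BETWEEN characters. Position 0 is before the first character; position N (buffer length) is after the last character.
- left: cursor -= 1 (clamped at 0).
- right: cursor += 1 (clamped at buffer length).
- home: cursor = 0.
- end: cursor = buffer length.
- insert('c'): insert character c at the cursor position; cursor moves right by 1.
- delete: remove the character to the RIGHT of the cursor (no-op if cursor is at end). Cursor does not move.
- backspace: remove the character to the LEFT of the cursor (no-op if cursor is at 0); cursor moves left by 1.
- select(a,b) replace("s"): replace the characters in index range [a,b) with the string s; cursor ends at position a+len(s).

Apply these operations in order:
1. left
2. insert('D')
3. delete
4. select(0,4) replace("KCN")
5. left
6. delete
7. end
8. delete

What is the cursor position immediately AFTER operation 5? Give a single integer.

Answer: 2

Derivation:
After op 1 (left): buf='CCNP' cursor=0
After op 2 (insert('D')): buf='DCCNP' cursor=1
After op 3 (delete): buf='DCNP' cursor=1
After op 4 (select(0,4) replace("KCN")): buf='KCN' cursor=3
After op 5 (left): buf='KCN' cursor=2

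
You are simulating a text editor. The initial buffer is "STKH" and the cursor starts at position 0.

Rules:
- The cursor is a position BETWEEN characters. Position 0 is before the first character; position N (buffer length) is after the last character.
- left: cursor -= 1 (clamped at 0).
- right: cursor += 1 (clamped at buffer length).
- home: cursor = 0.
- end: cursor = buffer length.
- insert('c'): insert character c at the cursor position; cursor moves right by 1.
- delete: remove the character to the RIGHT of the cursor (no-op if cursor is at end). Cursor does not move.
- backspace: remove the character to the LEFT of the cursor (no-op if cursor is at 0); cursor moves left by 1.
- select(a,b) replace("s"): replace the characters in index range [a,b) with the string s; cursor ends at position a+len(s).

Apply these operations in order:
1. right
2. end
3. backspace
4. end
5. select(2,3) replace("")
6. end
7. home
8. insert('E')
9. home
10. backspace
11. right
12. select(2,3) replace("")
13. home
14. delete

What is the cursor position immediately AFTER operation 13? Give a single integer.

After op 1 (right): buf='STKH' cursor=1
After op 2 (end): buf='STKH' cursor=4
After op 3 (backspace): buf='STK' cursor=3
After op 4 (end): buf='STK' cursor=3
After op 5 (select(2,3) replace("")): buf='ST' cursor=2
After op 6 (end): buf='ST' cursor=2
After op 7 (home): buf='ST' cursor=0
After op 8 (insert('E')): buf='EST' cursor=1
After op 9 (home): buf='EST' cursor=0
After op 10 (backspace): buf='EST' cursor=0
After op 11 (right): buf='EST' cursor=1
After op 12 (select(2,3) replace("")): buf='ES' cursor=2
After op 13 (home): buf='ES' cursor=0

Answer: 0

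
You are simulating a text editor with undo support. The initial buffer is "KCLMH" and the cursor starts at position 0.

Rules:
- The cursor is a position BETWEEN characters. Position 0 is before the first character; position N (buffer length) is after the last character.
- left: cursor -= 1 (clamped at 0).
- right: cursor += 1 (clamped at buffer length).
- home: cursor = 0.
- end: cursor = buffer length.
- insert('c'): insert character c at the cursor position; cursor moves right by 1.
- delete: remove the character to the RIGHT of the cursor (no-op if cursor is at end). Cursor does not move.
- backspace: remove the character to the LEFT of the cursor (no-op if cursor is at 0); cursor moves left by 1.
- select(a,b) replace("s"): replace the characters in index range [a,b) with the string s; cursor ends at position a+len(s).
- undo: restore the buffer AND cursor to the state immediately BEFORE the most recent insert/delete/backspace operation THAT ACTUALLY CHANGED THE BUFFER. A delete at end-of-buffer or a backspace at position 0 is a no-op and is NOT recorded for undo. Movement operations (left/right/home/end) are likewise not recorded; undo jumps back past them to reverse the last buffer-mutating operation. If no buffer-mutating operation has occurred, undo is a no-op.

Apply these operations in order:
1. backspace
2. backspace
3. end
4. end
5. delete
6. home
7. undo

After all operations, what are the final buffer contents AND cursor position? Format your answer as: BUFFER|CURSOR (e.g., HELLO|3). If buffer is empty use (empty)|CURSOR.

Answer: KCLMH|0

Derivation:
After op 1 (backspace): buf='KCLMH' cursor=0
After op 2 (backspace): buf='KCLMH' cursor=0
After op 3 (end): buf='KCLMH' cursor=5
After op 4 (end): buf='KCLMH' cursor=5
After op 5 (delete): buf='KCLMH' cursor=5
After op 6 (home): buf='KCLMH' cursor=0
After op 7 (undo): buf='KCLMH' cursor=0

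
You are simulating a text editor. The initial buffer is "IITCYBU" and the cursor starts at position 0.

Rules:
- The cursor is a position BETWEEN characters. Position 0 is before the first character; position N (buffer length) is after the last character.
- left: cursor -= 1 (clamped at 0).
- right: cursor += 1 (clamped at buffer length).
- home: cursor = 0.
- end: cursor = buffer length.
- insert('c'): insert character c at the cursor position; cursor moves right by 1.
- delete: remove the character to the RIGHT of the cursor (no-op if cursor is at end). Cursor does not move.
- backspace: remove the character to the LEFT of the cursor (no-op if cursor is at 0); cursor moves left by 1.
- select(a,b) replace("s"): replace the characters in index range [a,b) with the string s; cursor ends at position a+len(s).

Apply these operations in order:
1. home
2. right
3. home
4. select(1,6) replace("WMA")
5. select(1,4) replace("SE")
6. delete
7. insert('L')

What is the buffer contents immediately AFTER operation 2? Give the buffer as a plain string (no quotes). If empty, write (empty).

Answer: IITCYBU

Derivation:
After op 1 (home): buf='IITCYBU' cursor=0
After op 2 (right): buf='IITCYBU' cursor=1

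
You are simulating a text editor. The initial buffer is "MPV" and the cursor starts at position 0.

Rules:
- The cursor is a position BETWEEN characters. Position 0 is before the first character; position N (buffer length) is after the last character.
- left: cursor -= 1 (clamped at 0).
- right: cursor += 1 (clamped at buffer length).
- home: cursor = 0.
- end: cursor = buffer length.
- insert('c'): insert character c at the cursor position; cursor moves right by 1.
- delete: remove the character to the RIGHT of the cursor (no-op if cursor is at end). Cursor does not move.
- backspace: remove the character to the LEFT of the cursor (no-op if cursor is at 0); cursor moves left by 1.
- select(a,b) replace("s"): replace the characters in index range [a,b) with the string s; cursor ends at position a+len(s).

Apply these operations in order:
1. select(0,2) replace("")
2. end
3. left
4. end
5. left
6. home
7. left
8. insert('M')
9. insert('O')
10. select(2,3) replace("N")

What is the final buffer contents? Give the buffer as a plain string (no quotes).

After op 1 (select(0,2) replace("")): buf='V' cursor=0
After op 2 (end): buf='V' cursor=1
After op 3 (left): buf='V' cursor=0
After op 4 (end): buf='V' cursor=1
After op 5 (left): buf='V' cursor=0
After op 6 (home): buf='V' cursor=0
After op 7 (left): buf='V' cursor=0
After op 8 (insert('M')): buf='MV' cursor=1
After op 9 (insert('O')): buf='MOV' cursor=2
After op 10 (select(2,3) replace("N")): buf='MON' cursor=3

Answer: MON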